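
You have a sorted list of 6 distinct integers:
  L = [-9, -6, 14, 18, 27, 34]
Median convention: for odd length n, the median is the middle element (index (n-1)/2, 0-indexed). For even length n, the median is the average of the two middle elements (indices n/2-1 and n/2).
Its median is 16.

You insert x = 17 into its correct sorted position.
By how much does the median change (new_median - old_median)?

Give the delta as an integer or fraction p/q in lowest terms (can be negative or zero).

Answer: 1

Derivation:
Old median = 16
After inserting x = 17: new sorted = [-9, -6, 14, 17, 18, 27, 34]
New median = 17
Delta = 17 - 16 = 1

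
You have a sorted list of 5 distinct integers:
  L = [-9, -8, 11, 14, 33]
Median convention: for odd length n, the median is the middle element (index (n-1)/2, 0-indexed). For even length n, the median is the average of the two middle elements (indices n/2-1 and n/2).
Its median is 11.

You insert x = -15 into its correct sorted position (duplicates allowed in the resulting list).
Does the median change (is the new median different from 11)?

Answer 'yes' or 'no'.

Answer: yes

Derivation:
Old median = 11
Insert x = -15
New median = 3/2
Changed? yes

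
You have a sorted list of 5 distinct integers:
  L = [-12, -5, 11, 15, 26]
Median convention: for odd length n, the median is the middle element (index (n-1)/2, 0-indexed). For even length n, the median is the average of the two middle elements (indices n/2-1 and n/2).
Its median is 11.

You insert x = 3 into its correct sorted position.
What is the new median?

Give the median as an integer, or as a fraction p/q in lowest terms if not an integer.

Answer: 7

Derivation:
Old list (sorted, length 5): [-12, -5, 11, 15, 26]
Old median = 11
Insert x = 3
Old length odd (5). Middle was index 2 = 11.
New length even (6). New median = avg of two middle elements.
x = 3: 2 elements are < x, 3 elements are > x.
New sorted list: [-12, -5, 3, 11, 15, 26]
New median = 7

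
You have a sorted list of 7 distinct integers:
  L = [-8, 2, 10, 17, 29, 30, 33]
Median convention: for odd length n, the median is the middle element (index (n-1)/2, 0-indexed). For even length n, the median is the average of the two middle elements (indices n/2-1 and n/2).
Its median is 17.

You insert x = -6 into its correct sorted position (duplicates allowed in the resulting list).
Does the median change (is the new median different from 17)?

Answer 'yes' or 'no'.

Old median = 17
Insert x = -6
New median = 27/2
Changed? yes

Answer: yes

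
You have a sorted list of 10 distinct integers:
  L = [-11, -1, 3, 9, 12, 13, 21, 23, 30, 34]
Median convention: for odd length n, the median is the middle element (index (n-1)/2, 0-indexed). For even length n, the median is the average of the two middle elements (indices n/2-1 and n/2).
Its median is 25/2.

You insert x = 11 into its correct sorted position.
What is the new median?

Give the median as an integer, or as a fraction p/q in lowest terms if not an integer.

Answer: 12

Derivation:
Old list (sorted, length 10): [-11, -1, 3, 9, 12, 13, 21, 23, 30, 34]
Old median = 25/2
Insert x = 11
Old length even (10). Middle pair: indices 4,5 = 12,13.
New length odd (11). New median = single middle element.
x = 11: 4 elements are < x, 6 elements are > x.
New sorted list: [-11, -1, 3, 9, 11, 12, 13, 21, 23, 30, 34]
New median = 12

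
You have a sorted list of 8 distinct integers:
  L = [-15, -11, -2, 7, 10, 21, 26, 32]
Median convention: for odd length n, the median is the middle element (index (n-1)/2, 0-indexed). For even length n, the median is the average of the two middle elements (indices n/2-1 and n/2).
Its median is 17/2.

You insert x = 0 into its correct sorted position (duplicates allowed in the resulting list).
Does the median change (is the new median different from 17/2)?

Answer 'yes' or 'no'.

Answer: yes

Derivation:
Old median = 17/2
Insert x = 0
New median = 7
Changed? yes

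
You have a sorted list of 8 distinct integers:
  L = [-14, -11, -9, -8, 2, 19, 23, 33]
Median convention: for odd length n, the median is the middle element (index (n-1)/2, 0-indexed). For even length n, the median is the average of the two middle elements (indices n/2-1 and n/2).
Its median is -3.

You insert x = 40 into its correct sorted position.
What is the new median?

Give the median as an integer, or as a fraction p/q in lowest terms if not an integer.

Answer: 2

Derivation:
Old list (sorted, length 8): [-14, -11, -9, -8, 2, 19, 23, 33]
Old median = -3
Insert x = 40
Old length even (8). Middle pair: indices 3,4 = -8,2.
New length odd (9). New median = single middle element.
x = 40: 8 elements are < x, 0 elements are > x.
New sorted list: [-14, -11, -9, -8, 2, 19, 23, 33, 40]
New median = 2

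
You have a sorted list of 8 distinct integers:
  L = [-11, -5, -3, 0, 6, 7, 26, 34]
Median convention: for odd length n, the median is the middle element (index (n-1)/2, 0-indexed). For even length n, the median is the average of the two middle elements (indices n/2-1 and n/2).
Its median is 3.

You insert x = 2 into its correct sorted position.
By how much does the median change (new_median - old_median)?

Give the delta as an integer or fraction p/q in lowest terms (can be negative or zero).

Answer: -1

Derivation:
Old median = 3
After inserting x = 2: new sorted = [-11, -5, -3, 0, 2, 6, 7, 26, 34]
New median = 2
Delta = 2 - 3 = -1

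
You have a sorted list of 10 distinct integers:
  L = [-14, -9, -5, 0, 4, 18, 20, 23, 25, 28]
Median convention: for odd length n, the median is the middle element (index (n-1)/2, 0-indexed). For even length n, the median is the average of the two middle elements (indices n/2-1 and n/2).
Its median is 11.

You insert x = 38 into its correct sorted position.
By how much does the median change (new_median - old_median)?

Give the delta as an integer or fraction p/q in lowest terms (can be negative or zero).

Old median = 11
After inserting x = 38: new sorted = [-14, -9, -5, 0, 4, 18, 20, 23, 25, 28, 38]
New median = 18
Delta = 18 - 11 = 7

Answer: 7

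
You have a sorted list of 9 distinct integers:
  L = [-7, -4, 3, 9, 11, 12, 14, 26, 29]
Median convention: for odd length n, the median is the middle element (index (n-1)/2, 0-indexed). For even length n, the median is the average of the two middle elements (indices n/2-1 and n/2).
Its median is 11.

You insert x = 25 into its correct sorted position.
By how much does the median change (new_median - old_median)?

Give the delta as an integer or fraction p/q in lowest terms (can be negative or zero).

Answer: 1/2

Derivation:
Old median = 11
After inserting x = 25: new sorted = [-7, -4, 3, 9, 11, 12, 14, 25, 26, 29]
New median = 23/2
Delta = 23/2 - 11 = 1/2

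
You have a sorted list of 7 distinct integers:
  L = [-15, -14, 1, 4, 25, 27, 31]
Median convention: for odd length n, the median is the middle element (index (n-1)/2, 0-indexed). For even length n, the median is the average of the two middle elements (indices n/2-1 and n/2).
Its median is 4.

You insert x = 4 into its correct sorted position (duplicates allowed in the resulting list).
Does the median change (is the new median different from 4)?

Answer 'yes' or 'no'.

Answer: no

Derivation:
Old median = 4
Insert x = 4
New median = 4
Changed? no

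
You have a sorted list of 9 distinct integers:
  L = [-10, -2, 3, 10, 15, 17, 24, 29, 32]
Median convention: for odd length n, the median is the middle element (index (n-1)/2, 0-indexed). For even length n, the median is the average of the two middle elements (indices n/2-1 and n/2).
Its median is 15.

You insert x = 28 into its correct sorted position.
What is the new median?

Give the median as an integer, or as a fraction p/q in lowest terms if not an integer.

Old list (sorted, length 9): [-10, -2, 3, 10, 15, 17, 24, 29, 32]
Old median = 15
Insert x = 28
Old length odd (9). Middle was index 4 = 15.
New length even (10). New median = avg of two middle elements.
x = 28: 7 elements are < x, 2 elements are > x.
New sorted list: [-10, -2, 3, 10, 15, 17, 24, 28, 29, 32]
New median = 16

Answer: 16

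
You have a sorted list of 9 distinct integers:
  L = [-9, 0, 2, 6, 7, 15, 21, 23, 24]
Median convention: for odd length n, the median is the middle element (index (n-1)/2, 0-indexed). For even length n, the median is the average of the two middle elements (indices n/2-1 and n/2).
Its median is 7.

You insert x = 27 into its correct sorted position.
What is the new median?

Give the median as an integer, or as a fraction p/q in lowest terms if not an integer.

Answer: 11

Derivation:
Old list (sorted, length 9): [-9, 0, 2, 6, 7, 15, 21, 23, 24]
Old median = 7
Insert x = 27
Old length odd (9). Middle was index 4 = 7.
New length even (10). New median = avg of two middle elements.
x = 27: 9 elements are < x, 0 elements are > x.
New sorted list: [-9, 0, 2, 6, 7, 15, 21, 23, 24, 27]
New median = 11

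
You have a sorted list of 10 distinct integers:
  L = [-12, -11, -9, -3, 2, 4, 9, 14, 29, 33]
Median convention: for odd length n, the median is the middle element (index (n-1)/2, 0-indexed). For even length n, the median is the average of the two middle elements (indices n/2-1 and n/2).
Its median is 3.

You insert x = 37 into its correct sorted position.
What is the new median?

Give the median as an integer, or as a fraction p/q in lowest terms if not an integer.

Old list (sorted, length 10): [-12, -11, -9, -3, 2, 4, 9, 14, 29, 33]
Old median = 3
Insert x = 37
Old length even (10). Middle pair: indices 4,5 = 2,4.
New length odd (11). New median = single middle element.
x = 37: 10 elements are < x, 0 elements are > x.
New sorted list: [-12, -11, -9, -3, 2, 4, 9, 14, 29, 33, 37]
New median = 4

Answer: 4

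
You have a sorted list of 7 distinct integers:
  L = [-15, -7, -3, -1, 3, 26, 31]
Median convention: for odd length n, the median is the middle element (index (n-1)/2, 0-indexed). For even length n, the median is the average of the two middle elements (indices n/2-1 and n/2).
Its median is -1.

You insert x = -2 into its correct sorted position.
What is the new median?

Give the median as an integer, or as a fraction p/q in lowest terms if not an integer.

Old list (sorted, length 7): [-15, -7, -3, -1, 3, 26, 31]
Old median = -1
Insert x = -2
Old length odd (7). Middle was index 3 = -1.
New length even (8). New median = avg of two middle elements.
x = -2: 3 elements are < x, 4 elements are > x.
New sorted list: [-15, -7, -3, -2, -1, 3, 26, 31]
New median = -3/2

Answer: -3/2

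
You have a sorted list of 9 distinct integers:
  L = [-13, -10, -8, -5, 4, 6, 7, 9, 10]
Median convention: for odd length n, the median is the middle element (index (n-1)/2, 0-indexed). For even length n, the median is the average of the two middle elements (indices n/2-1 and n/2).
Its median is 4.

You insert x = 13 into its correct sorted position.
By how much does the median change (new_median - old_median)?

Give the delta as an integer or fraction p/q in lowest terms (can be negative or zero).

Old median = 4
After inserting x = 13: new sorted = [-13, -10, -8, -5, 4, 6, 7, 9, 10, 13]
New median = 5
Delta = 5 - 4 = 1

Answer: 1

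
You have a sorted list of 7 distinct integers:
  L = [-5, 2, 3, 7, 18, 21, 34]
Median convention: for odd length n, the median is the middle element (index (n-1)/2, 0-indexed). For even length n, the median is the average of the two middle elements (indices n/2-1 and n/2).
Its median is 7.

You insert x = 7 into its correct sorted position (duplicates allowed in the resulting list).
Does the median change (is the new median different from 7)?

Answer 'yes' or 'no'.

Answer: no

Derivation:
Old median = 7
Insert x = 7
New median = 7
Changed? no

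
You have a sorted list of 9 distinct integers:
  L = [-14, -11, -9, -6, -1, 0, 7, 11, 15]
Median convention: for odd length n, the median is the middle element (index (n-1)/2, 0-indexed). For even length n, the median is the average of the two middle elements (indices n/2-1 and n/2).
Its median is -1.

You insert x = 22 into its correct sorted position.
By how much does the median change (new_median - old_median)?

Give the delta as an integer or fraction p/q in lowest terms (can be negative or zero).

Answer: 1/2

Derivation:
Old median = -1
After inserting x = 22: new sorted = [-14, -11, -9, -6, -1, 0, 7, 11, 15, 22]
New median = -1/2
Delta = -1/2 - -1 = 1/2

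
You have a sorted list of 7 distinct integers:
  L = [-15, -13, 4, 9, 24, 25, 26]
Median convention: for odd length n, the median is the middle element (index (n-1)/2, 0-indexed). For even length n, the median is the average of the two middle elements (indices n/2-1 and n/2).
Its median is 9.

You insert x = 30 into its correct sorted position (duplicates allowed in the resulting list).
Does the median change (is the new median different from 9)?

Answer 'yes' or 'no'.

Old median = 9
Insert x = 30
New median = 33/2
Changed? yes

Answer: yes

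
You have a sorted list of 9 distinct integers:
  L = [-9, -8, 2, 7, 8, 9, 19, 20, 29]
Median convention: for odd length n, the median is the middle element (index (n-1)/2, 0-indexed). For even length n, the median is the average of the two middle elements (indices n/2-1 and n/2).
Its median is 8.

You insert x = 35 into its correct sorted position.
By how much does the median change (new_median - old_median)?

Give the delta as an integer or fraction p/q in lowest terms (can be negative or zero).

Answer: 1/2

Derivation:
Old median = 8
After inserting x = 35: new sorted = [-9, -8, 2, 7, 8, 9, 19, 20, 29, 35]
New median = 17/2
Delta = 17/2 - 8 = 1/2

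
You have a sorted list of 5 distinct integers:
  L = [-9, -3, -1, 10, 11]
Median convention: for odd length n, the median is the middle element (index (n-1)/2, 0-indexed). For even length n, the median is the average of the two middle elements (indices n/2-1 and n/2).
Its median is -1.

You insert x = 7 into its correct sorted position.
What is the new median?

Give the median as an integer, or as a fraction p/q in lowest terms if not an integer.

Old list (sorted, length 5): [-9, -3, -1, 10, 11]
Old median = -1
Insert x = 7
Old length odd (5). Middle was index 2 = -1.
New length even (6). New median = avg of two middle elements.
x = 7: 3 elements are < x, 2 elements are > x.
New sorted list: [-9, -3, -1, 7, 10, 11]
New median = 3

Answer: 3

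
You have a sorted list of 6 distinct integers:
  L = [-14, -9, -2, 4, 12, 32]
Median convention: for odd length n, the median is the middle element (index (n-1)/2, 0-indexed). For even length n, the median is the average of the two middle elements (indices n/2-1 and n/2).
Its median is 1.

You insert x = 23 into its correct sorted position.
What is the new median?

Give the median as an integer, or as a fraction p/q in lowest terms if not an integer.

Answer: 4

Derivation:
Old list (sorted, length 6): [-14, -9, -2, 4, 12, 32]
Old median = 1
Insert x = 23
Old length even (6). Middle pair: indices 2,3 = -2,4.
New length odd (7). New median = single middle element.
x = 23: 5 elements are < x, 1 elements are > x.
New sorted list: [-14, -9, -2, 4, 12, 23, 32]
New median = 4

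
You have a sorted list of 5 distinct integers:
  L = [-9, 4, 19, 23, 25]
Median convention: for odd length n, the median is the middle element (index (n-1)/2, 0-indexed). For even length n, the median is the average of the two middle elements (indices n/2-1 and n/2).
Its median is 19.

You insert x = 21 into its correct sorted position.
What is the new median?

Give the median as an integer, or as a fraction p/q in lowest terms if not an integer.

Answer: 20

Derivation:
Old list (sorted, length 5): [-9, 4, 19, 23, 25]
Old median = 19
Insert x = 21
Old length odd (5). Middle was index 2 = 19.
New length even (6). New median = avg of two middle elements.
x = 21: 3 elements are < x, 2 elements are > x.
New sorted list: [-9, 4, 19, 21, 23, 25]
New median = 20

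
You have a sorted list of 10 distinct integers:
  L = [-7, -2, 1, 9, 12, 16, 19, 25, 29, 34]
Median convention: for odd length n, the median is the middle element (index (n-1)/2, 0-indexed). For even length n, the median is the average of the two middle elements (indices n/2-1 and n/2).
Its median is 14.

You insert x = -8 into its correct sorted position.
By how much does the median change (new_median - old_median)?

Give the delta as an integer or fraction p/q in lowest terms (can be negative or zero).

Answer: -2

Derivation:
Old median = 14
After inserting x = -8: new sorted = [-8, -7, -2, 1, 9, 12, 16, 19, 25, 29, 34]
New median = 12
Delta = 12 - 14 = -2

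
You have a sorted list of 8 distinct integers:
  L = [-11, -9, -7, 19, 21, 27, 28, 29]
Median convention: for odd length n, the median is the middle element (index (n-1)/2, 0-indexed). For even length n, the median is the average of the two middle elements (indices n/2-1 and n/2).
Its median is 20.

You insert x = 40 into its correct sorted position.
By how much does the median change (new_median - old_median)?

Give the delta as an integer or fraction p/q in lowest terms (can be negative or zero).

Old median = 20
After inserting x = 40: new sorted = [-11, -9, -7, 19, 21, 27, 28, 29, 40]
New median = 21
Delta = 21 - 20 = 1

Answer: 1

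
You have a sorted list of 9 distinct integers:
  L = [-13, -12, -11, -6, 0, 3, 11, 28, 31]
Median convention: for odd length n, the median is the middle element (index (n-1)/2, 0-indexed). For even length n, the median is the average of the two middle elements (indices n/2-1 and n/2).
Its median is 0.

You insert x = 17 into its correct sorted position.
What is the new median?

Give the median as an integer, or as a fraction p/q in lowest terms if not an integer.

Answer: 3/2

Derivation:
Old list (sorted, length 9): [-13, -12, -11, -6, 0, 3, 11, 28, 31]
Old median = 0
Insert x = 17
Old length odd (9). Middle was index 4 = 0.
New length even (10). New median = avg of two middle elements.
x = 17: 7 elements are < x, 2 elements are > x.
New sorted list: [-13, -12, -11, -6, 0, 3, 11, 17, 28, 31]
New median = 3/2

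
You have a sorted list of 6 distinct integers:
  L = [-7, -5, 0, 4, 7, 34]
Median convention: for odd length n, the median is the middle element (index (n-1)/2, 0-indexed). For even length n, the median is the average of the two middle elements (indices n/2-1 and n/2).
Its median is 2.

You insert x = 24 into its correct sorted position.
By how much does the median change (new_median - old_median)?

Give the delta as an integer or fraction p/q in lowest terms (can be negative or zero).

Answer: 2

Derivation:
Old median = 2
After inserting x = 24: new sorted = [-7, -5, 0, 4, 7, 24, 34]
New median = 4
Delta = 4 - 2 = 2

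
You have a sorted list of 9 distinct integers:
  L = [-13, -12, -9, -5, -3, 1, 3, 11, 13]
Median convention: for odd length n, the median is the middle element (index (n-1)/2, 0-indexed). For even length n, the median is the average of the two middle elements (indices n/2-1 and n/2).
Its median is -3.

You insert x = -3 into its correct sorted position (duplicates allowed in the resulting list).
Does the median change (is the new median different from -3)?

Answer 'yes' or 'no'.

Old median = -3
Insert x = -3
New median = -3
Changed? no

Answer: no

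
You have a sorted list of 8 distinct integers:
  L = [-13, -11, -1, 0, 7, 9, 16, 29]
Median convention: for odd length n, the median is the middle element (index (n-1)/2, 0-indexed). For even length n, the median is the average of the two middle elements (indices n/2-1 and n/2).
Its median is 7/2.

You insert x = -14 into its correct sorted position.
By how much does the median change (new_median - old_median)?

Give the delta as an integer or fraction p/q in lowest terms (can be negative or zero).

Old median = 7/2
After inserting x = -14: new sorted = [-14, -13, -11, -1, 0, 7, 9, 16, 29]
New median = 0
Delta = 0 - 7/2 = -7/2

Answer: -7/2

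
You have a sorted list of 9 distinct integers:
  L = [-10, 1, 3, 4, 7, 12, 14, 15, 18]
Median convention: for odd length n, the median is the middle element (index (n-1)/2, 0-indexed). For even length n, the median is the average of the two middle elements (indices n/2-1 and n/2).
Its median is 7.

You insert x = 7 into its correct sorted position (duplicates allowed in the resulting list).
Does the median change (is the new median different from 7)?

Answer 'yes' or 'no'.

Answer: no

Derivation:
Old median = 7
Insert x = 7
New median = 7
Changed? no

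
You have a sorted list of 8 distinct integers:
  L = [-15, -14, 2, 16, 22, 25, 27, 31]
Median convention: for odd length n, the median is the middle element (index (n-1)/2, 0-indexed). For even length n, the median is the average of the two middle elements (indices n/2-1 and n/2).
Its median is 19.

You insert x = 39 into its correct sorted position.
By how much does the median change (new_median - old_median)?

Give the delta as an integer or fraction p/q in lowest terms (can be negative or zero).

Old median = 19
After inserting x = 39: new sorted = [-15, -14, 2, 16, 22, 25, 27, 31, 39]
New median = 22
Delta = 22 - 19 = 3

Answer: 3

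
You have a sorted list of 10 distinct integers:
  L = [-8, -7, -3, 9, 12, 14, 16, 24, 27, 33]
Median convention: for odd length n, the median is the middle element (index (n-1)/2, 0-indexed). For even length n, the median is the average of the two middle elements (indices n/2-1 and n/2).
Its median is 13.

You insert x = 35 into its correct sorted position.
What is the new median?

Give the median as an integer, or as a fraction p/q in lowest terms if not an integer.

Answer: 14

Derivation:
Old list (sorted, length 10): [-8, -7, -3, 9, 12, 14, 16, 24, 27, 33]
Old median = 13
Insert x = 35
Old length even (10). Middle pair: indices 4,5 = 12,14.
New length odd (11). New median = single middle element.
x = 35: 10 elements are < x, 0 elements are > x.
New sorted list: [-8, -7, -3, 9, 12, 14, 16, 24, 27, 33, 35]
New median = 14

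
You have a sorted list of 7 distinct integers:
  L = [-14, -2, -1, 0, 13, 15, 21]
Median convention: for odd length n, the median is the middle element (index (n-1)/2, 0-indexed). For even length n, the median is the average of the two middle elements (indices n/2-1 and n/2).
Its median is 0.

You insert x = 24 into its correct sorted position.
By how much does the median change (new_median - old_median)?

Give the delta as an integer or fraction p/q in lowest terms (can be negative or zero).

Answer: 13/2

Derivation:
Old median = 0
After inserting x = 24: new sorted = [-14, -2, -1, 0, 13, 15, 21, 24]
New median = 13/2
Delta = 13/2 - 0 = 13/2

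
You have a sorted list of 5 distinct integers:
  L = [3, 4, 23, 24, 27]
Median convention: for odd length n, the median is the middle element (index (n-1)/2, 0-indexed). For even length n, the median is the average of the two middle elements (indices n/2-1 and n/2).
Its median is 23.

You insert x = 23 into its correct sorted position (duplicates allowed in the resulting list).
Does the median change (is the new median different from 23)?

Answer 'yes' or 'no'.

Old median = 23
Insert x = 23
New median = 23
Changed? no

Answer: no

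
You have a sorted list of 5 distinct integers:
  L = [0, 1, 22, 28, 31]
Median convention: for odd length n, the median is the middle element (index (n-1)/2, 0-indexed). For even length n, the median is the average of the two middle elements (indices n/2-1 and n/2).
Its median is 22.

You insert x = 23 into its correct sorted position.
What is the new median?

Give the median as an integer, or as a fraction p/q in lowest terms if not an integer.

Answer: 45/2

Derivation:
Old list (sorted, length 5): [0, 1, 22, 28, 31]
Old median = 22
Insert x = 23
Old length odd (5). Middle was index 2 = 22.
New length even (6). New median = avg of two middle elements.
x = 23: 3 elements are < x, 2 elements are > x.
New sorted list: [0, 1, 22, 23, 28, 31]
New median = 45/2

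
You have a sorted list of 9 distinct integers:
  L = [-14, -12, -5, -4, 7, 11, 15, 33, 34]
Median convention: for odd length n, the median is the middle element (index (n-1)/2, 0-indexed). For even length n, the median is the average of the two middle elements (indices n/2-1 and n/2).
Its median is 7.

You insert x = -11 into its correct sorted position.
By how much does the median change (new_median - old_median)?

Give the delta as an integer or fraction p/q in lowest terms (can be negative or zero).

Answer: -11/2

Derivation:
Old median = 7
After inserting x = -11: new sorted = [-14, -12, -11, -5, -4, 7, 11, 15, 33, 34]
New median = 3/2
Delta = 3/2 - 7 = -11/2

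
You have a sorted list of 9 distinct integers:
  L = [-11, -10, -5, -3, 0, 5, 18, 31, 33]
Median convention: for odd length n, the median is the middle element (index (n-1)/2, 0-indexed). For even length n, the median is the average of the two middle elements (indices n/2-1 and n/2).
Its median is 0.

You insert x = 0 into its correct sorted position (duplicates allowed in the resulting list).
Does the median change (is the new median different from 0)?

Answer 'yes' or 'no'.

Old median = 0
Insert x = 0
New median = 0
Changed? no

Answer: no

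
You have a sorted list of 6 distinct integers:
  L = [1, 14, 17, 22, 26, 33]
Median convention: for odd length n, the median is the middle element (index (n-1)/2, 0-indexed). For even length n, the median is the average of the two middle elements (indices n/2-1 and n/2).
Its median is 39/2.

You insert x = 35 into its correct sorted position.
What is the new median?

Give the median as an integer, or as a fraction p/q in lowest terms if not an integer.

Old list (sorted, length 6): [1, 14, 17, 22, 26, 33]
Old median = 39/2
Insert x = 35
Old length even (6). Middle pair: indices 2,3 = 17,22.
New length odd (7). New median = single middle element.
x = 35: 6 elements are < x, 0 elements are > x.
New sorted list: [1, 14, 17, 22, 26, 33, 35]
New median = 22

Answer: 22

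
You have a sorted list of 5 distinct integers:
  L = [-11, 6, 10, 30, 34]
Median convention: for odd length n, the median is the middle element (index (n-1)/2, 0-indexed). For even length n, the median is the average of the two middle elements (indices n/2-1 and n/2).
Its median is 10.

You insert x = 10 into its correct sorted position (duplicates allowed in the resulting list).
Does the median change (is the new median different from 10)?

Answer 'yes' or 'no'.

Answer: no

Derivation:
Old median = 10
Insert x = 10
New median = 10
Changed? no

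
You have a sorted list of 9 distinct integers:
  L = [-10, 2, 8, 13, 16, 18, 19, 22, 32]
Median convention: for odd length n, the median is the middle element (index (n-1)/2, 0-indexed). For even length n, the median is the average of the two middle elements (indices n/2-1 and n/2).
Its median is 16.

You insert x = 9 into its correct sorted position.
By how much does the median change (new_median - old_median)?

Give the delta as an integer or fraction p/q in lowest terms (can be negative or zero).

Answer: -3/2

Derivation:
Old median = 16
After inserting x = 9: new sorted = [-10, 2, 8, 9, 13, 16, 18, 19, 22, 32]
New median = 29/2
Delta = 29/2 - 16 = -3/2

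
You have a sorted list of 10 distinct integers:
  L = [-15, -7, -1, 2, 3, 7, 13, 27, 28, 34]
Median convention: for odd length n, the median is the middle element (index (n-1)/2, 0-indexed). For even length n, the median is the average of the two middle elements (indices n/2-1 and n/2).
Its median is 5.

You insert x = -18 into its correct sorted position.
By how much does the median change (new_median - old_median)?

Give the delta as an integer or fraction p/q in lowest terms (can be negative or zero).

Answer: -2

Derivation:
Old median = 5
After inserting x = -18: new sorted = [-18, -15, -7, -1, 2, 3, 7, 13, 27, 28, 34]
New median = 3
Delta = 3 - 5 = -2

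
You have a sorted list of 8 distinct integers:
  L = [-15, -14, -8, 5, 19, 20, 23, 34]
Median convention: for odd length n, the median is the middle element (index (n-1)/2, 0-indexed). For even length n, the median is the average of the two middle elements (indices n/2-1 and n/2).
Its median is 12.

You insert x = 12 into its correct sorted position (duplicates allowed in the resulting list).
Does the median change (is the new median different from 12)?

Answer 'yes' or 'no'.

Answer: no

Derivation:
Old median = 12
Insert x = 12
New median = 12
Changed? no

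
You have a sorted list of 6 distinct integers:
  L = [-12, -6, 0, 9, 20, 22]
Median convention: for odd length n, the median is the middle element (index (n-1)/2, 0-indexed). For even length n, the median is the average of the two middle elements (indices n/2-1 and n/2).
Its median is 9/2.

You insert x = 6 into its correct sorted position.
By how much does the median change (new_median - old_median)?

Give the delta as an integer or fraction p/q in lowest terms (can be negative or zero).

Answer: 3/2

Derivation:
Old median = 9/2
After inserting x = 6: new sorted = [-12, -6, 0, 6, 9, 20, 22]
New median = 6
Delta = 6 - 9/2 = 3/2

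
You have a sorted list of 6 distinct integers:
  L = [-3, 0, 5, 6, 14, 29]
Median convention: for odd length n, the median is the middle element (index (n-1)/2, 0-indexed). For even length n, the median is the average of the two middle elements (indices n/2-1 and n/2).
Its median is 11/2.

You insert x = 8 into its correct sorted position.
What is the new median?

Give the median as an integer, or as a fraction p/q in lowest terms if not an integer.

Old list (sorted, length 6): [-3, 0, 5, 6, 14, 29]
Old median = 11/2
Insert x = 8
Old length even (6). Middle pair: indices 2,3 = 5,6.
New length odd (7). New median = single middle element.
x = 8: 4 elements are < x, 2 elements are > x.
New sorted list: [-3, 0, 5, 6, 8, 14, 29]
New median = 6

Answer: 6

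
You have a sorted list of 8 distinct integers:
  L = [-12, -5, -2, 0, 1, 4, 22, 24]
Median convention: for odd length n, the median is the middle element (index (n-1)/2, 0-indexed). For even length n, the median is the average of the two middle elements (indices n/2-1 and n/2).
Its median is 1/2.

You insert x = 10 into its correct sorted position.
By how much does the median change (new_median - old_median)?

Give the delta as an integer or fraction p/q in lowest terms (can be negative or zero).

Old median = 1/2
After inserting x = 10: new sorted = [-12, -5, -2, 0, 1, 4, 10, 22, 24]
New median = 1
Delta = 1 - 1/2 = 1/2

Answer: 1/2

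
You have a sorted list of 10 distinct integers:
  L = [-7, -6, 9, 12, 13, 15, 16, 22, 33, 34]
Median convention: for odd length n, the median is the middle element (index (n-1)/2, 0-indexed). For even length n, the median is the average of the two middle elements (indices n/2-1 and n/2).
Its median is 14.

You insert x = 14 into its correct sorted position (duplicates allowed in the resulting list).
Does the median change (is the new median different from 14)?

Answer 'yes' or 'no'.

Answer: no

Derivation:
Old median = 14
Insert x = 14
New median = 14
Changed? no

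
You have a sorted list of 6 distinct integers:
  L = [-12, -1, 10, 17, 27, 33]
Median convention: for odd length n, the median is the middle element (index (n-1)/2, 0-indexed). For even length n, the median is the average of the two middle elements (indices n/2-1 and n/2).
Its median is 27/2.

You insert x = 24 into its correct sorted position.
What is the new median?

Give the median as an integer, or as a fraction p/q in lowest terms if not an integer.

Answer: 17

Derivation:
Old list (sorted, length 6): [-12, -1, 10, 17, 27, 33]
Old median = 27/2
Insert x = 24
Old length even (6). Middle pair: indices 2,3 = 10,17.
New length odd (7). New median = single middle element.
x = 24: 4 elements are < x, 2 elements are > x.
New sorted list: [-12, -1, 10, 17, 24, 27, 33]
New median = 17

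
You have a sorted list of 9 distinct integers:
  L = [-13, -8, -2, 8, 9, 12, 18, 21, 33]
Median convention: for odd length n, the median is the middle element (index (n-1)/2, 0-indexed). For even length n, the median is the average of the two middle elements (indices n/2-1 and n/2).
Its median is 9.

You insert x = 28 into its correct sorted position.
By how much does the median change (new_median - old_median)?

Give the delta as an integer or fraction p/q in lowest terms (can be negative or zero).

Answer: 3/2

Derivation:
Old median = 9
After inserting x = 28: new sorted = [-13, -8, -2, 8, 9, 12, 18, 21, 28, 33]
New median = 21/2
Delta = 21/2 - 9 = 3/2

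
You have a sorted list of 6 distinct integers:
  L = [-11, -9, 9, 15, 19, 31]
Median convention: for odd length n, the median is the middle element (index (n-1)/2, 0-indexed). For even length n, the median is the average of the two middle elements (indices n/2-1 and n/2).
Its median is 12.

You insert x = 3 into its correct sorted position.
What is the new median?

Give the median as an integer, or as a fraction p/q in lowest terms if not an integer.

Answer: 9

Derivation:
Old list (sorted, length 6): [-11, -9, 9, 15, 19, 31]
Old median = 12
Insert x = 3
Old length even (6). Middle pair: indices 2,3 = 9,15.
New length odd (7). New median = single middle element.
x = 3: 2 elements are < x, 4 elements are > x.
New sorted list: [-11, -9, 3, 9, 15, 19, 31]
New median = 9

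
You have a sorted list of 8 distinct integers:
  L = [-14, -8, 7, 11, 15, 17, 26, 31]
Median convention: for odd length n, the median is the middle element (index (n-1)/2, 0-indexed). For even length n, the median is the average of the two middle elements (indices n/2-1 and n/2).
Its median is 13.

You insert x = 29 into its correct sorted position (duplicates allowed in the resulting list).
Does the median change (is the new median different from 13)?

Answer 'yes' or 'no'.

Answer: yes

Derivation:
Old median = 13
Insert x = 29
New median = 15
Changed? yes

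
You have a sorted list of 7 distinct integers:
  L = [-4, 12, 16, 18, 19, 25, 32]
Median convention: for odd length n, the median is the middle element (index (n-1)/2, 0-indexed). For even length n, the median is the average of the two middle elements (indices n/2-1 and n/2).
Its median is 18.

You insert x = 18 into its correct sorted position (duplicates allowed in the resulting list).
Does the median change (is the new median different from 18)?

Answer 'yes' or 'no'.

Old median = 18
Insert x = 18
New median = 18
Changed? no

Answer: no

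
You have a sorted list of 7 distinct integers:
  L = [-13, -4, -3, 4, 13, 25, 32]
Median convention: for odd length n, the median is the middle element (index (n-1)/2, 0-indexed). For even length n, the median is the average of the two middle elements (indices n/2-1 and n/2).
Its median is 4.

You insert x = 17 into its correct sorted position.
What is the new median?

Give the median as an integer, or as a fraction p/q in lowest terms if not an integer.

Old list (sorted, length 7): [-13, -4, -3, 4, 13, 25, 32]
Old median = 4
Insert x = 17
Old length odd (7). Middle was index 3 = 4.
New length even (8). New median = avg of two middle elements.
x = 17: 5 elements are < x, 2 elements are > x.
New sorted list: [-13, -4, -3, 4, 13, 17, 25, 32]
New median = 17/2

Answer: 17/2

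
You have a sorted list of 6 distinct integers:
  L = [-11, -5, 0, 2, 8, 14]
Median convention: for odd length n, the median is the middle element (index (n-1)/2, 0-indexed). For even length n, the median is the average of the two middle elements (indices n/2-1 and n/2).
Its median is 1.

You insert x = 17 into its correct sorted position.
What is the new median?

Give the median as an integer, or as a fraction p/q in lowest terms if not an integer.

Old list (sorted, length 6): [-11, -5, 0, 2, 8, 14]
Old median = 1
Insert x = 17
Old length even (6). Middle pair: indices 2,3 = 0,2.
New length odd (7). New median = single middle element.
x = 17: 6 elements are < x, 0 elements are > x.
New sorted list: [-11, -5, 0, 2, 8, 14, 17]
New median = 2

Answer: 2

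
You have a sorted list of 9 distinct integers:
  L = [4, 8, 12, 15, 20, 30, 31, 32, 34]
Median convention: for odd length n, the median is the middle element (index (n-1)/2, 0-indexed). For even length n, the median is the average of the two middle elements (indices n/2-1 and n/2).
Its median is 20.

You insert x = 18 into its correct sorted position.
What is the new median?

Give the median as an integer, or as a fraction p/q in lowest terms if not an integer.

Answer: 19

Derivation:
Old list (sorted, length 9): [4, 8, 12, 15, 20, 30, 31, 32, 34]
Old median = 20
Insert x = 18
Old length odd (9). Middle was index 4 = 20.
New length even (10). New median = avg of two middle elements.
x = 18: 4 elements are < x, 5 elements are > x.
New sorted list: [4, 8, 12, 15, 18, 20, 30, 31, 32, 34]
New median = 19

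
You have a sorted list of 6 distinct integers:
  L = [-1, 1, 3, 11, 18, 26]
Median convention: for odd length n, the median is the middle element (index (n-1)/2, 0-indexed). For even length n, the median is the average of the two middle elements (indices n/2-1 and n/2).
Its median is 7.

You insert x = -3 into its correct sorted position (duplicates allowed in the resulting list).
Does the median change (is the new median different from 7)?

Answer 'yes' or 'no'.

Old median = 7
Insert x = -3
New median = 3
Changed? yes

Answer: yes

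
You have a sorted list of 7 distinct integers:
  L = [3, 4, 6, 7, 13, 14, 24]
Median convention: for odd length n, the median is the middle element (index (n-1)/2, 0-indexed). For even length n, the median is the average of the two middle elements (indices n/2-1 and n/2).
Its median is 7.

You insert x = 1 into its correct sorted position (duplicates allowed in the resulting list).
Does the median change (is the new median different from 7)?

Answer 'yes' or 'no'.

Answer: yes

Derivation:
Old median = 7
Insert x = 1
New median = 13/2
Changed? yes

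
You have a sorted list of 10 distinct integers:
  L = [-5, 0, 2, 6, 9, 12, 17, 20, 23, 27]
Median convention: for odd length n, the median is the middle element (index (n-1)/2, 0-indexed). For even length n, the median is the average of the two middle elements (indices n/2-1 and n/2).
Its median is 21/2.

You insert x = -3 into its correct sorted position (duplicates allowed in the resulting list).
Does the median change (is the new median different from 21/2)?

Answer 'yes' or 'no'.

Answer: yes

Derivation:
Old median = 21/2
Insert x = -3
New median = 9
Changed? yes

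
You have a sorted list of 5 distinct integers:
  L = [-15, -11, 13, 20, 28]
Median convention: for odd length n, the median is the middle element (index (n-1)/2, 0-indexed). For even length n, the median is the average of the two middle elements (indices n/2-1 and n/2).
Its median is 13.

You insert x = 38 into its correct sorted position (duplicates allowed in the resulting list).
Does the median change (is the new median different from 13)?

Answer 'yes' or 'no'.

Old median = 13
Insert x = 38
New median = 33/2
Changed? yes

Answer: yes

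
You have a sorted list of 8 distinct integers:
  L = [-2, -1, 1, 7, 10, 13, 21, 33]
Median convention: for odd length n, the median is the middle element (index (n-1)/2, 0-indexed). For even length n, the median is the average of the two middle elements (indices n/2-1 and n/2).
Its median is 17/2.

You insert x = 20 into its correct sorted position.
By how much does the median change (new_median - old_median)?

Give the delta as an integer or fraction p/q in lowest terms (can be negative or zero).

Old median = 17/2
After inserting x = 20: new sorted = [-2, -1, 1, 7, 10, 13, 20, 21, 33]
New median = 10
Delta = 10 - 17/2 = 3/2

Answer: 3/2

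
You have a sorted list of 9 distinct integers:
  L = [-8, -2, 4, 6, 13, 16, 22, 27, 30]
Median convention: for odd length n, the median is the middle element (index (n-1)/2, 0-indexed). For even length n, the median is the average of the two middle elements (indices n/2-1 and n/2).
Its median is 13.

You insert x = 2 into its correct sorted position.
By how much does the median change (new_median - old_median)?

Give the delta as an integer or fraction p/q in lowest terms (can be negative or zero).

Old median = 13
After inserting x = 2: new sorted = [-8, -2, 2, 4, 6, 13, 16, 22, 27, 30]
New median = 19/2
Delta = 19/2 - 13 = -7/2

Answer: -7/2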